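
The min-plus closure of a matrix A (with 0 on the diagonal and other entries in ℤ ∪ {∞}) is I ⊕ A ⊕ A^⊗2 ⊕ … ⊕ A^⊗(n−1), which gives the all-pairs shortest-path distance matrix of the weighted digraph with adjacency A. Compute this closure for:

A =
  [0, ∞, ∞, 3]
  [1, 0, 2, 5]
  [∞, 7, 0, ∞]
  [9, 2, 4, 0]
Closure =
  [0, 5, 7, 3]
  [1, 0, 2, 4]
  [8, 7, 0, 11]
  [3, 2, 4, 0]

This is the Floyd-Warshall all-pairs shortest-path computation. For each intermediate vertex k = 0, 1, …, 3, update dist[i][j] ← min(dist[i][j], dist[i][k] + dist[k][j]). The final matrix gives, for each (i, j), the minimum total weight of any directed path from i to j (possibly empty when i = j).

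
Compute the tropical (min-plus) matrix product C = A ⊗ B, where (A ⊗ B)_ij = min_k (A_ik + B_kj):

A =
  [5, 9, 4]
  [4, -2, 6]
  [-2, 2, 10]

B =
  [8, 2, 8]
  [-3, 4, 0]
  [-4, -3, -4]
A ⊗ B =
  [0, 1, 0]
  [-5, 2, -2]
  [-1, 0, 2]

Apply the min-plus product entry-by-entry:
  C[0][0] = min over k of (A[0][0] + B[0][0] = 5 + 8 = 13, A[0][1] + B[1][0] = 9 + -3 = 6, A[0][2] + B[2][0] = 4 + -4 = 0) = 0 (attained at k = 2)
  C[0][1] = min over k of (A[0][0] + B[0][1] = 5 + 2 = 7, A[0][1] + B[1][1] = 9 + 4 = 13, A[0][2] + B[2][1] = 4 + -3 = 1) = 1 (attained at k = 2)
  C[0][2] = min over k of (A[0][0] + B[0][2] = 5 + 8 = 13, A[0][1] + B[1][2] = 9 + 0 = 9, A[0][2] + B[2][2] = 4 + -4 = 0) = 0 (attained at k = 2)
  C[1][0] = min over k of (A[1][0] + B[0][0] = 4 + 8 = 12, A[1][1] + B[1][0] = -2 + -3 = -5, A[1][2] + B[2][0] = 6 + -4 = 2) = -5 (attained at k = 1)
  C[1][1] = min over k of (A[1][0] + B[0][1] = 4 + 2 = 6, A[1][1] + B[1][1] = -2 + 4 = 2, A[1][2] + B[2][1] = 6 + -3 = 3) = 2 (attained at k = 1)
  C[1][2] = min over k of (A[1][0] + B[0][2] = 4 + 8 = 12, A[1][1] + B[1][2] = -2 + 0 = -2, A[1][2] + B[2][2] = 6 + -4 = 2) = -2 (attained at k = 1)
  C[2][0] = min over k of (A[2][0] + B[0][0] = -2 + 8 = 6, A[2][1] + B[1][0] = 2 + -3 = -1, A[2][2] + B[2][0] = 10 + -4 = 6) = -1 (attained at k = 1)
  C[2][1] = min over k of (A[2][0] + B[0][1] = -2 + 2 = 0, A[2][1] + B[1][1] = 2 + 4 = 6, A[2][2] + B[2][1] = 10 + -3 = 7) = 0 (attained at k = 0)
  C[2][2] = min over k of (A[2][0] + B[0][2] = -2 + 8 = 6, A[2][1] + B[1][2] = 2 + 0 = 2, A[2][2] + B[2][2] = 10 + -4 = 6) = 2 (attained at k = 1)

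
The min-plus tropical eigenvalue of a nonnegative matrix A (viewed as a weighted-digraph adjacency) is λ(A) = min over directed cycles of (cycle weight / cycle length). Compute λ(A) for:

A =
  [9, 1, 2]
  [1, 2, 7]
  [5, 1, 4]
λ(A) = 1

Enumerate directed cycles and compute their means (weight / length). Sample:
  cycle 0 → 0: weight = 9, length = 1, mean = 9/1 ≈ 9.000
  cycle 1 → 1: weight = 2, length = 1, mean = 2/1 ≈ 2.000
  cycle 2 → 2: weight = 4, length = 1, mean = 4/1 ≈ 4.000
  cycle 0 → 1 → 0: weight = 2, length = 2, mean = 2/2 ≈ 1.000
  cycle 0 → 2 → 0: weight = 7, length = 2, mean = 7/2 ≈ 3.500
  cycle 1 → 0 → 1: weight = 2, length = 2, mean = 2/2 ≈ 1.000
Minimum mean = 1.000, attained e.g. along the cycle 0 → 1 → 0 with weight 2 and length 2. So λ(A) = 2/2 = 1.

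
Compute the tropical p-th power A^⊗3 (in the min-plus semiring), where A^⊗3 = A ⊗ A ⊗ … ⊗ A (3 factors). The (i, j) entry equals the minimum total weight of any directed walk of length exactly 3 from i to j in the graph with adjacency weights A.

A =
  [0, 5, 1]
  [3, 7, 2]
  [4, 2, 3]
A^⊗3 =
  [0, 3, 1]
  [3, 6, 4]
  [4, 6, 5]

Each entry (A^⊗3)_ij equals the minimum over all length-3 walks i = v_0 → v_1 → … → v_3 = j of Σ_t A[v_t][v_{t+1}]. For example, for (i, j) = (0, 2) we minimise over 9 possible intermediate vertex sequences; the minimum is 1, attained along the walk 0 → 0 → 0 → 2.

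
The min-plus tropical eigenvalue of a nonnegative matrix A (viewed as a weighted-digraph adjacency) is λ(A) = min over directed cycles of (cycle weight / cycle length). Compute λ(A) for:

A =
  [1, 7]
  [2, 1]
λ(A) = 1

Enumerate directed cycles and compute their means (weight / length). Sample:
  cycle 0 → 0: weight = 1, length = 1, mean = 1/1 ≈ 1.000
  cycle 1 → 1: weight = 1, length = 1, mean = 1/1 ≈ 1.000
  cycle 0 → 1 → 0: weight = 9, length = 2, mean = 9/2 ≈ 4.500
  cycle 1 → 0 → 1: weight = 9, length = 2, mean = 9/2 ≈ 4.500
Minimum mean = 1.000, attained e.g. along the cycle 0 → 0 with weight 1 and length 1. So λ(A) = 1/1 = 1.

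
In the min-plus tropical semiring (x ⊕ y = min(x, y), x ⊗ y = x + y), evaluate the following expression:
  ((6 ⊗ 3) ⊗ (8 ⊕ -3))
((6 ⊗ 3) ⊗ (8 ⊕ -3)) = 6

Expand innermost to outermost. Recall ⊕ takes the minimum of its arguments and ⊗ takes their sum. Working out the expression ((6 ⊗ 3) ⊗ (8 ⊕ -3)) gives 6.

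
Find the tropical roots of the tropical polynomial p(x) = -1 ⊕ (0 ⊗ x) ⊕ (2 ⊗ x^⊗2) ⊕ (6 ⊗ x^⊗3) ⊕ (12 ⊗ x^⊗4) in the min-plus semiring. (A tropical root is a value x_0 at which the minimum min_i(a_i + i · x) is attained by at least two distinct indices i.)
Roots: {-6, -4, -2, -1}

Each tropical root is a break point of the lower envelope of the lines y = a_i + i · x (there are 5 lines, with slopes 0, 1, ..., 4). Only the lines that attain the minimum somewhere contribute to roots; other lines are dominated. Here the surviving (envelope) indices are i = 4, i = 3, i = 2, i = 1, i = 0.
Intersections between consecutive envelope lines give the roots: for adjacent envelope indices i < j the intersection is x = (a_i − a_j) / (j − i). Reading off the sorted break points: {-6, -4, -2, -1}.
Verification: at each break x_0, at least two indices attain the minimum of min_i(a_i + i · x_0).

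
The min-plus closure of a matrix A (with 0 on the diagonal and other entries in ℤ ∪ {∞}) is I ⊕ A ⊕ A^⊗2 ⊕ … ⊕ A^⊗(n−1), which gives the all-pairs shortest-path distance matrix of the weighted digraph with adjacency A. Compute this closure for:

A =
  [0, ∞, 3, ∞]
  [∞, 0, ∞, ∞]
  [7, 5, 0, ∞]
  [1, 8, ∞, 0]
Closure =
  [0, 8, 3, ∞]
  [∞, 0, ∞, ∞]
  [7, 5, 0, ∞]
  [1, 8, 4, 0]

This is the Floyd-Warshall all-pairs shortest-path computation. For each intermediate vertex k = 0, 1, …, 3, update dist[i][j] ← min(dist[i][j], dist[i][k] + dist[k][j]). The final matrix gives, for each (i, j), the minimum total weight of any directed path from i to j (possibly empty when i = j).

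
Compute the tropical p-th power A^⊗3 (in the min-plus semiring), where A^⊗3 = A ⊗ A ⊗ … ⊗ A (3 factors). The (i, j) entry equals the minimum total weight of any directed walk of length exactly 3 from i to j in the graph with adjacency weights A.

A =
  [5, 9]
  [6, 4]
A^⊗3 =
  [15, 17]
  [14, 12]

Each entry (A^⊗3)_ij equals the minimum over all length-3 walks i = v_0 → v_1 → … → v_3 = j of Σ_t A[v_t][v_{t+1}]. For example, for (i, j) = (0, 1) we minimise over 4 possible intermediate vertex sequences; the minimum is 17, attained along the walk 0 → 1 → 1 → 1.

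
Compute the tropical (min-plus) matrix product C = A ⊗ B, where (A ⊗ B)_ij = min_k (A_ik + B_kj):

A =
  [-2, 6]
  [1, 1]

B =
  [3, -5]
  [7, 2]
A ⊗ B =
  [1, -7]
  [4, -4]

Apply the min-plus product entry-by-entry:
  C[0][0] = min over k of (A[0][0] + B[0][0] = -2 + 3 = 1, A[0][1] + B[1][0] = 6 + 7 = 13) = 1 (attained at k = 0)
  C[0][1] = min over k of (A[0][0] + B[0][1] = -2 + -5 = -7, A[0][1] + B[1][1] = 6 + 2 = 8) = -7 (attained at k = 0)
  C[1][0] = min over k of (A[1][0] + B[0][0] = 1 + 3 = 4, A[1][1] + B[1][0] = 1 + 7 = 8) = 4 (attained at k = 0)
  C[1][1] = min over k of (A[1][0] + B[0][1] = 1 + -5 = -4, A[1][1] + B[1][1] = 1 + 2 = 3) = -4 (attained at k = 0)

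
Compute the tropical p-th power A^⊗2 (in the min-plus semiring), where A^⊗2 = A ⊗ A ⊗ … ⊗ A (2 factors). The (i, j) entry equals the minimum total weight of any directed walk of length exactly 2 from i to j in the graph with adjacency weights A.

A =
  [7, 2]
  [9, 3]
A^⊗2 =
  [11, 5]
  [12, 6]

Each entry (A^⊗2)_ij equals the minimum over all length-2 walks i = v_0 → v_1 → … → v_2 = j of Σ_t A[v_t][v_{t+1}]. For example, for (i, j) = (0, 1) we minimise over 2 possible intermediate vertex sequences; the minimum is 5, attained along the walk 0 → 1 → 1.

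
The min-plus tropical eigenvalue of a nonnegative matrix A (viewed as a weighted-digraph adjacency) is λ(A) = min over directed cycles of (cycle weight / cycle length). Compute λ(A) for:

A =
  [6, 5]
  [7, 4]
λ(A) = 4

Enumerate directed cycles and compute their means (weight / length). Sample:
  cycle 0 → 0: weight = 6, length = 1, mean = 6/1 ≈ 6.000
  cycle 1 → 1: weight = 4, length = 1, mean = 4/1 ≈ 4.000
  cycle 0 → 1 → 0: weight = 12, length = 2, mean = 12/2 ≈ 6.000
  cycle 1 → 0 → 1: weight = 12, length = 2, mean = 12/2 ≈ 6.000
Minimum mean = 4.000, attained e.g. along the cycle 1 → 1 with weight 4 and length 1. So λ(A) = 4/1 = 4.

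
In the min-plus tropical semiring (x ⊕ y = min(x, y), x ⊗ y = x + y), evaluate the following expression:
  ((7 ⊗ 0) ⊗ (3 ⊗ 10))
((7 ⊗ 0) ⊗ (3 ⊗ 10)) = 20

Expand innermost to outermost. Recall ⊕ takes the minimum of its arguments and ⊗ takes their sum. Working out the expression ((7 ⊗ 0) ⊗ (3 ⊗ 10)) gives 20.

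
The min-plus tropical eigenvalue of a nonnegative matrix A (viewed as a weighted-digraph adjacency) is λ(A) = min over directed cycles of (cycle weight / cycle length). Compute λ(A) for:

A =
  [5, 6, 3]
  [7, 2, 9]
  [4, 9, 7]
λ(A) = 2

Enumerate directed cycles and compute their means (weight / length). Sample:
  cycle 0 → 0: weight = 5, length = 1, mean = 5/1 ≈ 5.000
  cycle 1 → 1: weight = 2, length = 1, mean = 2/1 ≈ 2.000
  cycle 2 → 2: weight = 7, length = 1, mean = 7/1 ≈ 7.000
  cycle 0 → 1 → 0: weight = 13, length = 2, mean = 13/2 ≈ 6.500
  cycle 0 → 2 → 0: weight = 7, length = 2, mean = 7/2 ≈ 3.500
  cycle 1 → 0 → 1: weight = 13, length = 2, mean = 13/2 ≈ 6.500
Minimum mean = 2.000, attained e.g. along the cycle 1 → 1 with weight 2 and length 1. So λ(A) = 2/1 = 2.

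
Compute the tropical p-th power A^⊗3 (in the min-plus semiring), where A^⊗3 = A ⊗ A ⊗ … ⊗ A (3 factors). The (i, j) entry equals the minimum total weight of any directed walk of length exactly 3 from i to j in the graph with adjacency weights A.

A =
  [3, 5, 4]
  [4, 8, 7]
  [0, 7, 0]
A^⊗3 =
  [4, 9, 4]
  [7, 12, 7]
  [0, 5, 0]

Each entry (A^⊗3)_ij equals the minimum over all length-3 walks i = v_0 → v_1 → … → v_3 = j of Σ_t A[v_t][v_{t+1}]. For example, for (i, j) = (0, 2) we minimise over 9 possible intermediate vertex sequences; the minimum is 4, attained along the walk 0 → 2 → 2 → 2.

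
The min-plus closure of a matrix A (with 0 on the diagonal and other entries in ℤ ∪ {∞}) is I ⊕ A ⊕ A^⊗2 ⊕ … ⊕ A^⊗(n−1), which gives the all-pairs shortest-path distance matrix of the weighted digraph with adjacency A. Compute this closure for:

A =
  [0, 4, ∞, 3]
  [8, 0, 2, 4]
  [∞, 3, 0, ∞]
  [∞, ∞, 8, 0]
Closure =
  [0, 4, 6, 3]
  [8, 0, 2, 4]
  [11, 3, 0, 7]
  [19, 11, 8, 0]

This is the Floyd-Warshall all-pairs shortest-path computation. For each intermediate vertex k = 0, 1, …, 3, update dist[i][j] ← min(dist[i][j], dist[i][k] + dist[k][j]). The final matrix gives, for each (i, j), the minimum total weight of any directed path from i to j (possibly empty when i = j).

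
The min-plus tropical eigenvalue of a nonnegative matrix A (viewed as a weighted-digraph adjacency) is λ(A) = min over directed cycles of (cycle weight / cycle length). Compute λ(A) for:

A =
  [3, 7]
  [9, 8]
λ(A) = 3

Enumerate directed cycles and compute their means (weight / length). Sample:
  cycle 0 → 0: weight = 3, length = 1, mean = 3/1 ≈ 3.000
  cycle 1 → 1: weight = 8, length = 1, mean = 8/1 ≈ 8.000
  cycle 0 → 1 → 0: weight = 16, length = 2, mean = 16/2 ≈ 8.000
  cycle 1 → 0 → 1: weight = 16, length = 2, mean = 16/2 ≈ 8.000
Minimum mean = 3.000, attained e.g. along the cycle 0 → 0 with weight 3 and length 1. So λ(A) = 3/1 = 3.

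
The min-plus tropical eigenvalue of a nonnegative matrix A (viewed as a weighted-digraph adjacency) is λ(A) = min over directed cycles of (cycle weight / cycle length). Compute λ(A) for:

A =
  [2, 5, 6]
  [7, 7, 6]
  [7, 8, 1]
λ(A) = 1

Enumerate directed cycles and compute their means (weight / length). Sample:
  cycle 0 → 0: weight = 2, length = 1, mean = 2/1 ≈ 2.000
  cycle 1 → 1: weight = 7, length = 1, mean = 7/1 ≈ 7.000
  cycle 2 → 2: weight = 1, length = 1, mean = 1/1 ≈ 1.000
  cycle 0 → 1 → 0: weight = 12, length = 2, mean = 12/2 ≈ 6.000
  cycle 0 → 2 → 0: weight = 13, length = 2, mean = 13/2 ≈ 6.500
  cycle 1 → 0 → 1: weight = 12, length = 2, mean = 12/2 ≈ 6.000
Minimum mean = 1.000, attained e.g. along the cycle 2 → 2 with weight 1 and length 1. So λ(A) = 1/1 = 1.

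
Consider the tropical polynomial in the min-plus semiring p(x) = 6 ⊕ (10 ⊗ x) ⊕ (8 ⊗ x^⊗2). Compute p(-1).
p(-1) = 6

A tropical monomial a ⊗ x^⊗i evaluates to a + i · x. Evaluating each term at x = -1:
  Term 0 contributes 6 + 0 · -1 = 6
  Term 1 contributes 10 + 1 · -1 = 9
  Term 2 contributes 8 + 2 · -1 = 6
p(-1) = ⊕ of these = min[6, 9, 6] = 6.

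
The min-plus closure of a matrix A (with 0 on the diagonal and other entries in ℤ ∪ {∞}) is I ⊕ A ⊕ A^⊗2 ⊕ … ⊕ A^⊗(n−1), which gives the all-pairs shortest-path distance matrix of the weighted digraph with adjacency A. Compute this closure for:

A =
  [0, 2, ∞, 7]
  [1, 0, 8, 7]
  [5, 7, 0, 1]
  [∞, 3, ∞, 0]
Closure =
  [0, 2, 10, 7]
  [1, 0, 8, 7]
  [5, 4, 0, 1]
  [4, 3, 11, 0]

This is the Floyd-Warshall all-pairs shortest-path computation. For each intermediate vertex k = 0, 1, …, 3, update dist[i][j] ← min(dist[i][j], dist[i][k] + dist[k][j]). The final matrix gives, for each (i, j), the minimum total weight of any directed path from i to j (possibly empty when i = j).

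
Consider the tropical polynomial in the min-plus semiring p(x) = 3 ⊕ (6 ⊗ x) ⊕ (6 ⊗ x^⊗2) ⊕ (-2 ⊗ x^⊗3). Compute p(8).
p(8) = 3

A tropical monomial a ⊗ x^⊗i evaluates to a + i · x. Evaluating each term at x = 8:
  Term 0 contributes 3 + 0 · 8 = 3
  Term 1 contributes 6 + 1 · 8 = 14
  Term 2 contributes 6 + 2 · 8 = 22
  Term 3 contributes -2 + 3 · 8 = 22
p(8) = ⊕ of these = min[3, 14, 22, 22] = 3.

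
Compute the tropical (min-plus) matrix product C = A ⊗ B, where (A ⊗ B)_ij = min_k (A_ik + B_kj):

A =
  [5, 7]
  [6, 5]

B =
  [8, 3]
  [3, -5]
A ⊗ B =
  [10, 2]
  [8, 0]

Apply the min-plus product entry-by-entry:
  C[0][0] = min over k of (A[0][0] + B[0][0] = 5 + 8 = 13, A[0][1] + B[1][0] = 7 + 3 = 10) = 10 (attained at k = 1)
  C[0][1] = min over k of (A[0][0] + B[0][1] = 5 + 3 = 8, A[0][1] + B[1][1] = 7 + -5 = 2) = 2 (attained at k = 1)
  C[1][0] = min over k of (A[1][0] + B[0][0] = 6 + 8 = 14, A[1][1] + B[1][0] = 5 + 3 = 8) = 8 (attained at k = 1)
  C[1][1] = min over k of (A[1][0] + B[0][1] = 6 + 3 = 9, A[1][1] + B[1][1] = 5 + -5 = 0) = 0 (attained at k = 1)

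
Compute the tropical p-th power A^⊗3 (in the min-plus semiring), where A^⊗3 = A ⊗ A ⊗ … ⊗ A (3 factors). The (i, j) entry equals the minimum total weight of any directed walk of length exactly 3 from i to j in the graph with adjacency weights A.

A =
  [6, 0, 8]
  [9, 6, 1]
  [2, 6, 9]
A^⊗3 =
  [3, 7, 7]
  [9, 3, 8]
  [9, 8, 3]

Each entry (A^⊗3)_ij equals the minimum over all length-3 walks i = v_0 → v_1 → … → v_3 = j of Σ_t A[v_t][v_{t+1}]. For example, for (i, j) = (0, 2) we minimise over 9 possible intermediate vertex sequences; the minimum is 7, attained along the walk 0 → 0 → 1 → 2.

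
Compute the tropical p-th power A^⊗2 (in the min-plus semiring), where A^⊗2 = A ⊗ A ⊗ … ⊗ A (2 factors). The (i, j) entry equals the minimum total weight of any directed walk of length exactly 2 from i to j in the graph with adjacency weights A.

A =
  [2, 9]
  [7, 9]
A^⊗2 =
  [4, 11]
  [9, 16]

Each entry (A^⊗2)_ij equals the minimum over all length-2 walks i = v_0 → v_1 → … → v_2 = j of Σ_t A[v_t][v_{t+1}]. For example, for (i, j) = (0, 1) we minimise over 2 possible intermediate vertex sequences; the minimum is 11, attained along the walk 0 → 0 → 1.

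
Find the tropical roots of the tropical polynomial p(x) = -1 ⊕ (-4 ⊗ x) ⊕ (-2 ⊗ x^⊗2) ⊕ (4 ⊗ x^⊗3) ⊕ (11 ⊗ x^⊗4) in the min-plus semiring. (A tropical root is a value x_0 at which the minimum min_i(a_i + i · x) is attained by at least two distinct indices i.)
Roots: {-7, -6, -2, 3}

Each tropical root is a break point of the lower envelope of the lines y = a_i + i · x (there are 5 lines, with slopes 0, 1, ..., 4). Only the lines that attain the minimum somewhere contribute to roots; other lines are dominated. Here the surviving (envelope) indices are i = 4, i = 3, i = 2, i = 1, i = 0.
Intersections between consecutive envelope lines give the roots: for adjacent envelope indices i < j the intersection is x = (a_i − a_j) / (j − i). Reading off the sorted break points: {-7, -6, -2, 3}.
Verification: at each break x_0, at least two indices attain the minimum of min_i(a_i + i · x_0).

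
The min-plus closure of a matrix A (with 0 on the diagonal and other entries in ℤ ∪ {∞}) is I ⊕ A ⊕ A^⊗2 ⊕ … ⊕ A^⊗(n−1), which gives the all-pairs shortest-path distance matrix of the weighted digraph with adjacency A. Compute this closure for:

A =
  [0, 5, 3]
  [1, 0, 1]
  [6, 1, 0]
Closure =
  [0, 4, 3]
  [1, 0, 1]
  [2, 1, 0]

This is the Floyd-Warshall all-pairs shortest-path computation. For each intermediate vertex k = 0, 1, …, 2, update dist[i][j] ← min(dist[i][j], dist[i][k] + dist[k][j]). The final matrix gives, for each (i, j), the minimum total weight of any directed path from i to j (possibly empty when i = j).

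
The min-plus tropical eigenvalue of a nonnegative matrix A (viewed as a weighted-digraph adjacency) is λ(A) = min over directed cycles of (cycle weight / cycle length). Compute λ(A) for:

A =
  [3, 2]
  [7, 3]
λ(A) = 3

Enumerate directed cycles and compute their means (weight / length). Sample:
  cycle 0 → 0: weight = 3, length = 1, mean = 3/1 ≈ 3.000
  cycle 1 → 1: weight = 3, length = 1, mean = 3/1 ≈ 3.000
  cycle 0 → 1 → 0: weight = 9, length = 2, mean = 9/2 ≈ 4.500
  cycle 1 → 0 → 1: weight = 9, length = 2, mean = 9/2 ≈ 4.500
Minimum mean = 3.000, attained e.g. along the cycle 0 → 0 with weight 3 and length 1. So λ(A) = 3/1 = 3.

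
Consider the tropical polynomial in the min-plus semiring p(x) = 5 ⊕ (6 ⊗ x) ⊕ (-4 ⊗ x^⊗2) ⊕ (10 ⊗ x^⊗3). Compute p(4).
p(4) = 4

A tropical monomial a ⊗ x^⊗i evaluates to a + i · x. Evaluating each term at x = 4:
  Term 0 contributes 5 + 0 · 4 = 5
  Term 1 contributes 6 + 1 · 4 = 10
  Term 2 contributes -4 + 2 · 4 = 4
  Term 3 contributes 10 + 3 · 4 = 22
p(4) = ⊕ of these = min[5, 10, 4, 22] = 4.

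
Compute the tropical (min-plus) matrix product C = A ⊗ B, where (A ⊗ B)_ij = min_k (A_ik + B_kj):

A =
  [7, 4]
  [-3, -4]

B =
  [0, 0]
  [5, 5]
A ⊗ B =
  [7, 7]
  [-3, -3]

Apply the min-plus product entry-by-entry:
  C[0][0] = min over k of (A[0][0] + B[0][0] = 7 + 0 = 7, A[0][1] + B[1][0] = 4 + 5 = 9) = 7 (attained at k = 0)
  C[0][1] = min over k of (A[0][0] + B[0][1] = 7 + 0 = 7, A[0][1] + B[1][1] = 4 + 5 = 9) = 7 (attained at k = 0)
  C[1][0] = min over k of (A[1][0] + B[0][0] = -3 + 0 = -3, A[1][1] + B[1][0] = -4 + 5 = 1) = -3 (attained at k = 0)
  C[1][1] = min over k of (A[1][0] + B[0][1] = -3 + 0 = -3, A[1][1] + B[1][1] = -4 + 5 = 1) = -3 (attained at k = 0)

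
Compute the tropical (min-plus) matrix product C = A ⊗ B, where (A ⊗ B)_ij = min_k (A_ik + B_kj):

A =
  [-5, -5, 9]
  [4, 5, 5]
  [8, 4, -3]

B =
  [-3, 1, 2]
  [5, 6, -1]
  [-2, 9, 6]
A ⊗ B =
  [-8, -4, -6]
  [1, 5, 4]
  [-5, 6, 3]

Apply the min-plus product entry-by-entry:
  C[0][0] = min over k of (A[0][0] + B[0][0] = -5 + -3 = -8, A[0][1] + B[1][0] = -5 + 5 = 0, A[0][2] + B[2][0] = 9 + -2 = 7) = -8 (attained at k = 0)
  C[0][1] = min over k of (A[0][0] + B[0][1] = -5 + 1 = -4, A[0][1] + B[1][1] = -5 + 6 = 1, A[0][2] + B[2][1] = 9 + 9 = 18) = -4 (attained at k = 0)
  C[0][2] = min over k of (A[0][0] + B[0][2] = -5 + 2 = -3, A[0][1] + B[1][2] = -5 + -1 = -6, A[0][2] + B[2][2] = 9 + 6 = 15) = -6 (attained at k = 1)
  C[1][0] = min over k of (A[1][0] + B[0][0] = 4 + -3 = 1, A[1][1] + B[1][0] = 5 + 5 = 10, A[1][2] + B[2][0] = 5 + -2 = 3) = 1 (attained at k = 0)
  C[1][1] = min over k of (A[1][0] + B[0][1] = 4 + 1 = 5, A[1][1] + B[1][1] = 5 + 6 = 11, A[1][2] + B[2][1] = 5 + 9 = 14) = 5 (attained at k = 0)
  C[1][2] = min over k of (A[1][0] + B[0][2] = 4 + 2 = 6, A[1][1] + B[1][2] = 5 + -1 = 4, A[1][2] + B[2][2] = 5 + 6 = 11) = 4 (attained at k = 1)
  C[2][0] = min over k of (A[2][0] + B[0][0] = 8 + -3 = 5, A[2][1] + B[1][0] = 4 + 5 = 9, A[2][2] + B[2][0] = -3 + -2 = -5) = -5 (attained at k = 2)
  C[2][1] = min over k of (A[2][0] + B[0][1] = 8 + 1 = 9, A[2][1] + B[1][1] = 4 + 6 = 10, A[2][2] + B[2][1] = -3 + 9 = 6) = 6 (attained at k = 2)
  C[2][2] = min over k of (A[2][0] + B[0][2] = 8 + 2 = 10, A[2][1] + B[1][2] = 4 + -1 = 3, A[2][2] + B[2][2] = -3 + 6 = 3) = 3 (attained at k = 1)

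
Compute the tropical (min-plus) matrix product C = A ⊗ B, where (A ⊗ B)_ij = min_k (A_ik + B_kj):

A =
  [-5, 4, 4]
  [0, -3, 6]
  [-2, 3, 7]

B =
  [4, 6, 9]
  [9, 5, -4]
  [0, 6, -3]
A ⊗ B =
  [-1, 1, 0]
  [4, 2, -7]
  [2, 4, -1]

Apply the min-plus product entry-by-entry:
  C[0][0] = min over k of (A[0][0] + B[0][0] = -5 + 4 = -1, A[0][1] + B[1][0] = 4 + 9 = 13, A[0][2] + B[2][0] = 4 + 0 = 4) = -1 (attained at k = 0)
  C[0][1] = min over k of (A[0][0] + B[0][1] = -5 + 6 = 1, A[0][1] + B[1][1] = 4 + 5 = 9, A[0][2] + B[2][1] = 4 + 6 = 10) = 1 (attained at k = 0)
  C[0][2] = min over k of (A[0][0] + B[0][2] = -5 + 9 = 4, A[0][1] + B[1][2] = 4 + -4 = 0, A[0][2] + B[2][2] = 4 + -3 = 1) = 0 (attained at k = 1)
  C[1][0] = min over k of (A[1][0] + B[0][0] = 0 + 4 = 4, A[1][1] + B[1][0] = -3 + 9 = 6, A[1][2] + B[2][0] = 6 + 0 = 6) = 4 (attained at k = 0)
  C[1][1] = min over k of (A[1][0] + B[0][1] = 0 + 6 = 6, A[1][1] + B[1][1] = -3 + 5 = 2, A[1][2] + B[2][1] = 6 + 6 = 12) = 2 (attained at k = 1)
  C[1][2] = min over k of (A[1][0] + B[0][2] = 0 + 9 = 9, A[1][1] + B[1][2] = -3 + -4 = -7, A[1][2] + B[2][2] = 6 + -3 = 3) = -7 (attained at k = 1)
  C[2][0] = min over k of (A[2][0] + B[0][0] = -2 + 4 = 2, A[2][1] + B[1][0] = 3 + 9 = 12, A[2][2] + B[2][0] = 7 + 0 = 7) = 2 (attained at k = 0)
  C[2][1] = min over k of (A[2][0] + B[0][1] = -2 + 6 = 4, A[2][1] + B[1][1] = 3 + 5 = 8, A[2][2] + B[2][1] = 7 + 6 = 13) = 4 (attained at k = 0)
  C[2][2] = min over k of (A[2][0] + B[0][2] = -2 + 9 = 7, A[2][1] + B[1][2] = 3 + -4 = -1, A[2][2] + B[2][2] = 7 + -3 = 4) = -1 (attained at k = 1)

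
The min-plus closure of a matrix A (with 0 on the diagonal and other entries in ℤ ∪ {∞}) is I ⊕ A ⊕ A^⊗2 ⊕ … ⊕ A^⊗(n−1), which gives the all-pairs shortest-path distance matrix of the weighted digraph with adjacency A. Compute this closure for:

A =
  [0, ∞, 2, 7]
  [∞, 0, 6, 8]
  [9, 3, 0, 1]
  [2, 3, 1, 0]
Closure =
  [0, 5, 2, 3]
  [9, 0, 6, 7]
  [3, 3, 0, 1]
  [2, 3, 1, 0]

This is the Floyd-Warshall all-pairs shortest-path computation. For each intermediate vertex k = 0, 1, …, 3, update dist[i][j] ← min(dist[i][j], dist[i][k] + dist[k][j]). The final matrix gives, for each (i, j), the minimum total weight of any directed path from i to j (possibly empty when i = j).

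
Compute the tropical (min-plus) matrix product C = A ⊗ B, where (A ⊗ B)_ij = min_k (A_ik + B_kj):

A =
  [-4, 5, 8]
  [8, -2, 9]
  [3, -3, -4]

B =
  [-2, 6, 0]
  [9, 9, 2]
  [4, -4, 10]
A ⊗ B =
  [-6, 2, -4]
  [6, 5, 0]
  [0, -8, -1]

Apply the min-plus product entry-by-entry:
  C[0][0] = min over k of (A[0][0] + B[0][0] = -4 + -2 = -6, A[0][1] + B[1][0] = 5 + 9 = 14, A[0][2] + B[2][0] = 8 + 4 = 12) = -6 (attained at k = 0)
  C[0][1] = min over k of (A[0][0] + B[0][1] = -4 + 6 = 2, A[0][1] + B[1][1] = 5 + 9 = 14, A[0][2] + B[2][1] = 8 + -4 = 4) = 2 (attained at k = 0)
  C[0][2] = min over k of (A[0][0] + B[0][2] = -4 + 0 = -4, A[0][1] + B[1][2] = 5 + 2 = 7, A[0][2] + B[2][2] = 8 + 10 = 18) = -4 (attained at k = 0)
  C[1][0] = min over k of (A[1][0] + B[0][0] = 8 + -2 = 6, A[1][1] + B[1][0] = -2 + 9 = 7, A[1][2] + B[2][0] = 9 + 4 = 13) = 6 (attained at k = 0)
  C[1][1] = min over k of (A[1][0] + B[0][1] = 8 + 6 = 14, A[1][1] + B[1][1] = -2 + 9 = 7, A[1][2] + B[2][1] = 9 + -4 = 5) = 5 (attained at k = 2)
  C[1][2] = min over k of (A[1][0] + B[0][2] = 8 + 0 = 8, A[1][1] + B[1][2] = -2 + 2 = 0, A[1][2] + B[2][2] = 9 + 10 = 19) = 0 (attained at k = 1)
  C[2][0] = min over k of (A[2][0] + B[0][0] = 3 + -2 = 1, A[2][1] + B[1][0] = -3 + 9 = 6, A[2][2] + B[2][0] = -4 + 4 = 0) = 0 (attained at k = 2)
  C[2][1] = min over k of (A[2][0] + B[0][1] = 3 + 6 = 9, A[2][1] + B[1][1] = -3 + 9 = 6, A[2][2] + B[2][1] = -4 + -4 = -8) = -8 (attained at k = 2)
  C[2][2] = min over k of (A[2][0] + B[0][2] = 3 + 0 = 3, A[2][1] + B[1][2] = -3 + 2 = -1, A[2][2] + B[2][2] = -4 + 10 = 6) = -1 (attained at k = 1)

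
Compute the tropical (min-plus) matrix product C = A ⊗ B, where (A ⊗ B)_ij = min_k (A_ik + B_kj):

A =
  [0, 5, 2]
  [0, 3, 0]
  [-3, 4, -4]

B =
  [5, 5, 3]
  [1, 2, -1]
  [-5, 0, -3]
A ⊗ B =
  [-3, 2, -1]
  [-5, 0, -3]
  [-9, -4, -7]

Apply the min-plus product entry-by-entry:
  C[0][0] = min over k of (A[0][0] + B[0][0] = 0 + 5 = 5, A[0][1] + B[1][0] = 5 + 1 = 6, A[0][2] + B[2][0] = 2 + -5 = -3) = -3 (attained at k = 2)
  C[0][1] = min over k of (A[0][0] + B[0][1] = 0 + 5 = 5, A[0][1] + B[1][1] = 5 + 2 = 7, A[0][2] + B[2][1] = 2 + 0 = 2) = 2 (attained at k = 2)
  C[0][2] = min over k of (A[0][0] + B[0][2] = 0 + 3 = 3, A[0][1] + B[1][2] = 5 + -1 = 4, A[0][2] + B[2][2] = 2 + -3 = -1) = -1 (attained at k = 2)
  C[1][0] = min over k of (A[1][0] + B[0][0] = 0 + 5 = 5, A[1][1] + B[1][0] = 3 + 1 = 4, A[1][2] + B[2][0] = 0 + -5 = -5) = -5 (attained at k = 2)
  C[1][1] = min over k of (A[1][0] + B[0][1] = 0 + 5 = 5, A[1][1] + B[1][1] = 3 + 2 = 5, A[1][2] + B[2][1] = 0 + 0 = 0) = 0 (attained at k = 2)
  C[1][2] = min over k of (A[1][0] + B[0][2] = 0 + 3 = 3, A[1][1] + B[1][2] = 3 + -1 = 2, A[1][2] + B[2][2] = 0 + -3 = -3) = -3 (attained at k = 2)
  C[2][0] = min over k of (A[2][0] + B[0][0] = -3 + 5 = 2, A[2][1] + B[1][0] = 4 + 1 = 5, A[2][2] + B[2][0] = -4 + -5 = -9) = -9 (attained at k = 2)
  C[2][1] = min over k of (A[2][0] + B[0][1] = -3 + 5 = 2, A[2][1] + B[1][1] = 4 + 2 = 6, A[2][2] + B[2][1] = -4 + 0 = -4) = -4 (attained at k = 2)
  C[2][2] = min over k of (A[2][0] + B[0][2] = -3 + 3 = 0, A[2][1] + B[1][2] = 4 + -1 = 3, A[2][2] + B[2][2] = -4 + -3 = -7) = -7 (attained at k = 2)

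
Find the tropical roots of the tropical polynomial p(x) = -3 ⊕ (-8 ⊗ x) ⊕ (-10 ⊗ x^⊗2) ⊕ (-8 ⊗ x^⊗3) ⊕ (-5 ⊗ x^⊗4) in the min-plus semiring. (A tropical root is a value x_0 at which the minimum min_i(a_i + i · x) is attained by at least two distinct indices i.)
Roots: {-3, -2, 2, 5}

Each tropical root is a break point of the lower envelope of the lines y = a_i + i · x (there are 5 lines, with slopes 0, 1, ..., 4). Only the lines that attain the minimum somewhere contribute to roots; other lines are dominated. Here the surviving (envelope) indices are i = 4, i = 3, i = 2, i = 1, i = 0.
Intersections between consecutive envelope lines give the roots: for adjacent envelope indices i < j the intersection is x = (a_i − a_j) / (j − i). Reading off the sorted break points: {-3, -2, 2, 5}.
Verification: at each break x_0, at least two indices attain the minimum of min_i(a_i + i · x_0).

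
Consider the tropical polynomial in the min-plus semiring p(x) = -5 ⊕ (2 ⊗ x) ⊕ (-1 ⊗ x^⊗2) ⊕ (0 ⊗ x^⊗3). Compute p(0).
p(0) = -5

A tropical monomial a ⊗ x^⊗i evaluates to a + i · x. Evaluating each term at x = 0:
  Term 0 contributes -5 + 0 · 0 = -5
  Term 1 contributes 2 + 1 · 0 = 2
  Term 2 contributes -1 + 2 · 0 = -1
  Term 3 contributes 0 + 3 · 0 = 0
p(0) = ⊕ of these = min[-5, 2, -1, 0] = -5.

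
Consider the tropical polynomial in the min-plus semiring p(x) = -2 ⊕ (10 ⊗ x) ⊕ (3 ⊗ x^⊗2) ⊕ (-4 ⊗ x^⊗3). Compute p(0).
p(0) = -4

A tropical monomial a ⊗ x^⊗i evaluates to a + i · x. Evaluating each term at x = 0:
  Term 0 contributes -2 + 0 · 0 = -2
  Term 1 contributes 10 + 1 · 0 = 10
  Term 2 contributes 3 + 2 · 0 = 3
  Term 3 contributes -4 + 3 · 0 = -4
p(0) = ⊕ of these = min[-2, 10, 3, -4] = -4.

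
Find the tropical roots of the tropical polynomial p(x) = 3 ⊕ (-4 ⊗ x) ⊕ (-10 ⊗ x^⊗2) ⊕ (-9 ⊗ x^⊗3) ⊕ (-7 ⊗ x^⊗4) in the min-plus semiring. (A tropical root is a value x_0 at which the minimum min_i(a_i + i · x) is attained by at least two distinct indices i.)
Roots: {-2, -1, 6, 7}

Each tropical root is a break point of the lower envelope of the lines y = a_i + i · x (there are 5 lines, with slopes 0, 1, ..., 4). Only the lines that attain the minimum somewhere contribute to roots; other lines are dominated. Here the surviving (envelope) indices are i = 4, i = 3, i = 2, i = 1, i = 0.
Intersections between consecutive envelope lines give the roots: for adjacent envelope indices i < j the intersection is x = (a_i − a_j) / (j − i). Reading off the sorted break points: {-2, -1, 6, 7}.
Verification: at each break x_0, at least two indices attain the minimum of min_i(a_i + i · x_0).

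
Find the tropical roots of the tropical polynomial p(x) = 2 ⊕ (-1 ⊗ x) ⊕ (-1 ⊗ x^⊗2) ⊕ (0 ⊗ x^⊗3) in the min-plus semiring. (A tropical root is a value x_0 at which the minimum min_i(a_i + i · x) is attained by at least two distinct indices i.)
Roots: {-1, 0, 3}

Each tropical root is a break point of the lower envelope of the lines y = a_i + i · x (there are 4 lines, with slopes 0, 1, ..., 3). Only the lines that attain the minimum somewhere contribute to roots; other lines are dominated. Here the surviving (envelope) indices are i = 3, i = 2, i = 1, i = 0.
Intersections between consecutive envelope lines give the roots: for adjacent envelope indices i < j the intersection is x = (a_i − a_j) / (j − i). Reading off the sorted break points: {-1, 0, 3}.
Verification: at each break x_0, at least two indices attain the minimum of min_i(a_i + i · x_0).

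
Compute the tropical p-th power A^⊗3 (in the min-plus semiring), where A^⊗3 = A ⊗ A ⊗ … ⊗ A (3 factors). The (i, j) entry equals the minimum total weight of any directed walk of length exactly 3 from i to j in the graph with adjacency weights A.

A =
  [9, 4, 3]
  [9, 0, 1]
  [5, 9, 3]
A^⊗3 =
  [10, 4, 5]
  [6, 0, 1]
  [11, 9, 9]

Each entry (A^⊗3)_ij equals the minimum over all length-3 walks i = v_0 → v_1 → … → v_3 = j of Σ_t A[v_t][v_{t+1}]. For example, for (i, j) = (0, 2) we minimise over 9 possible intermediate vertex sequences; the minimum is 5, attained along the walk 0 → 1 → 1 → 2.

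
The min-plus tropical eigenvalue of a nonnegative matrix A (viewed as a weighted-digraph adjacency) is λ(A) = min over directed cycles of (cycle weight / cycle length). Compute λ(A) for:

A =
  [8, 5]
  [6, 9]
λ(A) = 11/2

Enumerate directed cycles and compute their means (weight / length). Sample:
  cycle 0 → 0: weight = 8, length = 1, mean = 8/1 ≈ 8.000
  cycle 1 → 1: weight = 9, length = 1, mean = 9/1 ≈ 9.000
  cycle 0 → 1 → 0: weight = 11, length = 2, mean = 11/2 ≈ 5.500
  cycle 1 → 0 → 1: weight = 11, length = 2, mean = 11/2 ≈ 5.500
Minimum mean = 5.500, attained e.g. along the cycle 0 → 1 → 0 with weight 11 and length 2. So λ(A) = 11/2 = 11/2.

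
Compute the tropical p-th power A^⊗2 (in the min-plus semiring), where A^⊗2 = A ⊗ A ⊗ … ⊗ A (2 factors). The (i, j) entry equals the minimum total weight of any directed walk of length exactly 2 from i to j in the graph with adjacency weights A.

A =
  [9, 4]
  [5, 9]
A^⊗2 =
  [9, 13]
  [14, 9]

Each entry (A^⊗2)_ij equals the minimum over all length-2 walks i = v_0 → v_1 → … → v_2 = j of Σ_t A[v_t][v_{t+1}]. For example, for (i, j) = (0, 1) we minimise over 2 possible intermediate vertex sequences; the minimum is 13, attained along the walk 0 → 0 → 1.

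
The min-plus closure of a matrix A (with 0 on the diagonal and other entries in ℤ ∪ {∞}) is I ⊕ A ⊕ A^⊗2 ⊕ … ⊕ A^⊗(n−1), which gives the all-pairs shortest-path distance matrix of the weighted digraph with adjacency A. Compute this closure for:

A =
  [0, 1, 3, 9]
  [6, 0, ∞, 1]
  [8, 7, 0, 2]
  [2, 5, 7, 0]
Closure =
  [0, 1, 3, 2]
  [3, 0, 6, 1]
  [4, 5, 0, 2]
  [2, 3, 5, 0]

This is the Floyd-Warshall all-pairs shortest-path computation. For each intermediate vertex k = 0, 1, …, 3, update dist[i][j] ← min(dist[i][j], dist[i][k] + dist[k][j]). The final matrix gives, for each (i, j), the minimum total weight of any directed path from i to j (possibly empty when i = j).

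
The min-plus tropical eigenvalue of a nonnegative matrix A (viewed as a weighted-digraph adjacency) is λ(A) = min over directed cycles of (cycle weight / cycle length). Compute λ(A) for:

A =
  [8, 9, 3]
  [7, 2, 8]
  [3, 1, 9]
λ(A) = 2

Enumerate directed cycles and compute their means (weight / length). Sample:
  cycle 0 → 0: weight = 8, length = 1, mean = 8/1 ≈ 8.000
  cycle 1 → 1: weight = 2, length = 1, mean = 2/1 ≈ 2.000
  cycle 2 → 2: weight = 9, length = 1, mean = 9/1 ≈ 9.000
  cycle 0 → 1 → 0: weight = 16, length = 2, mean = 16/2 ≈ 8.000
  cycle 0 → 2 → 0: weight = 6, length = 2, mean = 6/2 ≈ 3.000
  cycle 1 → 0 → 1: weight = 16, length = 2, mean = 16/2 ≈ 8.000
Minimum mean = 2.000, attained e.g. along the cycle 1 → 1 with weight 2 and length 1. So λ(A) = 2/1 = 2.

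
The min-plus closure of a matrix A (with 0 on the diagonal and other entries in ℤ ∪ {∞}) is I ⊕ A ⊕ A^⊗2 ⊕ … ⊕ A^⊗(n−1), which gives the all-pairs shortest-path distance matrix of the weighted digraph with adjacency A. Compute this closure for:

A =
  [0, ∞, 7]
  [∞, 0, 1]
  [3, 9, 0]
Closure =
  [0, 16, 7]
  [4, 0, 1]
  [3, 9, 0]

This is the Floyd-Warshall all-pairs shortest-path computation. For each intermediate vertex k = 0, 1, …, 2, update dist[i][j] ← min(dist[i][j], dist[i][k] + dist[k][j]). The final matrix gives, for each (i, j), the minimum total weight of any directed path from i to j (possibly empty when i = j).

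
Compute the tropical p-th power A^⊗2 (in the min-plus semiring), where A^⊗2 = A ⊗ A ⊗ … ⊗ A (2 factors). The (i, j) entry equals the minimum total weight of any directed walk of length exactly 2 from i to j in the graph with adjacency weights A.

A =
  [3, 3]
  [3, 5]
A^⊗2 =
  [6, 6]
  [6, 6]

Each entry (A^⊗2)_ij equals the minimum over all length-2 walks i = v_0 → v_1 → … → v_2 = j of Σ_t A[v_t][v_{t+1}]. For example, for (i, j) = (0, 1) we minimise over 2 possible intermediate vertex sequences; the minimum is 6, attained along the walk 0 → 0 → 1.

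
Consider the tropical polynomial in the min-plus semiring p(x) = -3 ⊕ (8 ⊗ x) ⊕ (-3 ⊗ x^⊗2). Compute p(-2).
p(-2) = -7

A tropical monomial a ⊗ x^⊗i evaluates to a + i · x. Evaluating each term at x = -2:
  Term 0 contributes -3 + 0 · -2 = -3
  Term 1 contributes 8 + 1 · -2 = 6
  Term 2 contributes -3 + 2 · -2 = -7
p(-2) = ⊕ of these = min[-3, 6, -7] = -7.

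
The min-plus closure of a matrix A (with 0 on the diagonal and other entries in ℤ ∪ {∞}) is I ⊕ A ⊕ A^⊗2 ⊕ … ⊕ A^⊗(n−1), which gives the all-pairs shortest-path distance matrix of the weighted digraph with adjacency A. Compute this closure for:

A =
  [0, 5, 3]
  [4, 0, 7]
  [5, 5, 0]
Closure =
  [0, 5, 3]
  [4, 0, 7]
  [5, 5, 0]

This is the Floyd-Warshall all-pairs shortest-path computation. For each intermediate vertex k = 0, 1, …, 2, update dist[i][j] ← min(dist[i][j], dist[i][k] + dist[k][j]). The final matrix gives, for each (i, j), the minimum total weight of any directed path from i to j (possibly empty when i = j).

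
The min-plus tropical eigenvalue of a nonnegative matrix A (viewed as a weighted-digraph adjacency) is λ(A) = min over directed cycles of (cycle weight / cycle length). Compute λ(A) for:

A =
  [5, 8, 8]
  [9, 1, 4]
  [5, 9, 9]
λ(A) = 1

Enumerate directed cycles and compute their means (weight / length). Sample:
  cycle 0 → 0: weight = 5, length = 1, mean = 5/1 ≈ 5.000
  cycle 1 → 1: weight = 1, length = 1, mean = 1/1 ≈ 1.000
  cycle 2 → 2: weight = 9, length = 1, mean = 9/1 ≈ 9.000
  cycle 0 → 1 → 0: weight = 17, length = 2, mean = 17/2 ≈ 8.500
  cycle 0 → 2 → 0: weight = 13, length = 2, mean = 13/2 ≈ 6.500
  cycle 1 → 0 → 1: weight = 17, length = 2, mean = 17/2 ≈ 8.500
Minimum mean = 1.000, attained e.g. along the cycle 1 → 1 with weight 1 and length 1. So λ(A) = 1/1 = 1.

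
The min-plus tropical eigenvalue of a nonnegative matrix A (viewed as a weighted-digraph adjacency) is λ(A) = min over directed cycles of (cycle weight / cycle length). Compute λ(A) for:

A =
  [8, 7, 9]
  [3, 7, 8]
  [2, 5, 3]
λ(A) = 3

Enumerate directed cycles and compute their means (weight / length). Sample:
  cycle 0 → 0: weight = 8, length = 1, mean = 8/1 ≈ 8.000
  cycle 1 → 1: weight = 7, length = 1, mean = 7/1 ≈ 7.000
  cycle 2 → 2: weight = 3, length = 1, mean = 3/1 ≈ 3.000
  cycle 0 → 1 → 0: weight = 10, length = 2, mean = 10/2 ≈ 5.000
  cycle 0 → 2 → 0: weight = 11, length = 2, mean = 11/2 ≈ 5.500
  cycle 1 → 0 → 1: weight = 10, length = 2, mean = 10/2 ≈ 5.000
Minimum mean = 3.000, attained e.g. along the cycle 2 → 2 with weight 3 and length 1. So λ(A) = 3/1 = 3.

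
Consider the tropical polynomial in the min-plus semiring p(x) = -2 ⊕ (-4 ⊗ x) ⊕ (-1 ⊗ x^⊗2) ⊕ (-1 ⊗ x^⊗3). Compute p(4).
p(4) = -2

A tropical monomial a ⊗ x^⊗i evaluates to a + i · x. Evaluating each term at x = 4:
  Term 0 contributes -2 + 0 · 4 = -2
  Term 1 contributes -4 + 1 · 4 = 0
  Term 2 contributes -1 + 2 · 4 = 7
  Term 3 contributes -1 + 3 · 4 = 11
p(4) = ⊕ of these = min[-2, 0, 7, 11] = -2.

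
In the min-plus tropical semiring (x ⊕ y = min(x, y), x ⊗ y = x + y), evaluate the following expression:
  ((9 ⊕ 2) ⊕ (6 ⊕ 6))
((9 ⊕ 2) ⊕ (6 ⊕ 6)) = 2

Expand innermost to outermost. Recall ⊕ takes the minimum of its arguments and ⊗ takes their sum. Working out the expression ((9 ⊕ 2) ⊕ (6 ⊕ 6)) gives 2.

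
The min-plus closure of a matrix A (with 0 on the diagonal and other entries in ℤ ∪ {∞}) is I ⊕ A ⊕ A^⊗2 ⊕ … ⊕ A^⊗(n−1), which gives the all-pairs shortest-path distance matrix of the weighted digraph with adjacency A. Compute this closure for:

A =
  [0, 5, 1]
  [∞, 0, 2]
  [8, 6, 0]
Closure =
  [0, 5, 1]
  [10, 0, 2]
  [8, 6, 0]

This is the Floyd-Warshall all-pairs shortest-path computation. For each intermediate vertex k = 0, 1, …, 2, update dist[i][j] ← min(dist[i][j], dist[i][k] + dist[k][j]). The final matrix gives, for each (i, j), the minimum total weight of any directed path from i to j (possibly empty when i = j).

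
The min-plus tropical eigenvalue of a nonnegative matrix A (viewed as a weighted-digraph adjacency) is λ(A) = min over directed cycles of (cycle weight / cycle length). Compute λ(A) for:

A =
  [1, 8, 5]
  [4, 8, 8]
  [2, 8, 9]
λ(A) = 1

Enumerate directed cycles and compute their means (weight / length). Sample:
  cycle 0 → 0: weight = 1, length = 1, mean = 1/1 ≈ 1.000
  cycle 1 → 1: weight = 8, length = 1, mean = 8/1 ≈ 8.000
  cycle 2 → 2: weight = 9, length = 1, mean = 9/1 ≈ 9.000
  cycle 0 → 1 → 0: weight = 12, length = 2, mean = 12/2 ≈ 6.000
  cycle 0 → 2 → 0: weight = 7, length = 2, mean = 7/2 ≈ 3.500
  cycle 1 → 0 → 1: weight = 12, length = 2, mean = 12/2 ≈ 6.000
Minimum mean = 1.000, attained e.g. along the cycle 0 → 0 with weight 1 and length 1. So λ(A) = 1/1 = 1.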